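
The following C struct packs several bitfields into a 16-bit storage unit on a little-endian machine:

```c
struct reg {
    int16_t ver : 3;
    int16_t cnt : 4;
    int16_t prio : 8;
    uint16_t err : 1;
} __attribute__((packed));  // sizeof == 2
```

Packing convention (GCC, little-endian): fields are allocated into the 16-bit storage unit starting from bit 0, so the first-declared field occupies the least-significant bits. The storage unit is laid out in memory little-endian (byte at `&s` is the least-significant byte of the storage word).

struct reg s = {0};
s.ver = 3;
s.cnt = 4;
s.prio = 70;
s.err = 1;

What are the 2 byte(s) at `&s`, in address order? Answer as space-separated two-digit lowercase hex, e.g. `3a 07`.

23 a3

ver (3b) val=3 bits=0x3 at bit 0: 0x0003
cnt (4b) val=4 bits=0x4 at bit 3: 0x0023
prio (8b) val=70 bits=0x46 at bit 7: 0x2323
err (1b) val=1 bits=0x1 at bit 15: 0xa323
word = 0xa323 → little-endian bytes:
  [0]=0x23  [1]=0xa3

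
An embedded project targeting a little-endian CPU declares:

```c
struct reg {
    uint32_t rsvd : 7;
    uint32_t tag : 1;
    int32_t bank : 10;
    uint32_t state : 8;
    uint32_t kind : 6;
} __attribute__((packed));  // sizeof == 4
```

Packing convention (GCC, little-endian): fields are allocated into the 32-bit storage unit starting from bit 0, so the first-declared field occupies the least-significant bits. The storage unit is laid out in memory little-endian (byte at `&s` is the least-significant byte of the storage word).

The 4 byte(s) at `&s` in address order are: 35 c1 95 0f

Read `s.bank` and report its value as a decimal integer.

449

[0]=0x35 [1]=0xc1 [2]=0x95 [3]=0x0f (little-endian) → word 0x0f95c135
rsvd:7 @ bit 0 → (0x0f95c135>>0)&0x7f = 0x35
tag:1 @ bit 7 → (0x0f95c135>>7)&0x1 = 0x0
bank:10 @ bit 8 → (0x0f95c135>>8)&0x3ff = 0x1c1  ←
state:8 @ bit 18 → (0x0f95c135>>18)&0xff = 0xe5
kind:6 @ bit 26 → (0x0f95c135>>26)&0x3f = 0x3
bank signed 10b, MSB=0: value = 449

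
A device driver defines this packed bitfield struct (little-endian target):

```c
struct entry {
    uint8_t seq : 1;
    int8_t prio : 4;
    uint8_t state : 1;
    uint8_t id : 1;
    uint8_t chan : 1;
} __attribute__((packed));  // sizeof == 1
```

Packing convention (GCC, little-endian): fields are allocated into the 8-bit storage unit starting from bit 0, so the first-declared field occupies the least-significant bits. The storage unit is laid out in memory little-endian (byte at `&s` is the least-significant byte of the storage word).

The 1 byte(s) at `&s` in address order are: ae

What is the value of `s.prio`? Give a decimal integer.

7

[0]=0xae (little-endian) → word 0xae
seq [0+:1] = (word>>0) & 0x1 = 0
prio [1+:4] = (word>>1) & 0xf = 7  ←
state [5+:1] = (word>>5) & 0x1 = 1
id [6+:1] = (word>>6) & 0x1 = 0
chan [7+:1] = (word>>7) & 0x1 = 1
prio signed 4b, MSB=0: value = 7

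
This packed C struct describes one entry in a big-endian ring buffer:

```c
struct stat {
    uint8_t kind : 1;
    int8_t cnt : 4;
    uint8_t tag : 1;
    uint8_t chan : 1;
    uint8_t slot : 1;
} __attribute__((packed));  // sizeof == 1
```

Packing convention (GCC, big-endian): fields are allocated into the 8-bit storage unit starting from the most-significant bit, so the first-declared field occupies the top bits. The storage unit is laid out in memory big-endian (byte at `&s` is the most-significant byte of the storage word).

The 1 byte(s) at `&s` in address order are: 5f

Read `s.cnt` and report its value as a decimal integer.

[0]=0x5f (big-endian) → word 0x5f
kind:1 @ bit 7 → (0x5f>>7)&0x1 = 0x0
cnt:4 @ bit 3 → (0x5f>>3)&0xf = 0xb  ←
tag:1 @ bit 2 → (0x5f>>2)&0x1 = 0x1
chan:1 @ bit 1 → (0x5f>>1)&0x1 = 0x1
slot:1 @ bit 0 → (0x5f>>0)&0x1 = 0x1
cnt signed 4b, MSB=1: 11 - 16 = -5

-5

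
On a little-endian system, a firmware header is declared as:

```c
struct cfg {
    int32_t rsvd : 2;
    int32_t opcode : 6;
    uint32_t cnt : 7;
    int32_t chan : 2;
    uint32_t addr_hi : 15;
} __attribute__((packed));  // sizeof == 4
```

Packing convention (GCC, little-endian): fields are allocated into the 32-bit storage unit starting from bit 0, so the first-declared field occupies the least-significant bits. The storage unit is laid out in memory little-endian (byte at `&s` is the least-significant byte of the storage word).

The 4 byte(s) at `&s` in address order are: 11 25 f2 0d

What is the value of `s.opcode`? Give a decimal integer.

4

[0]=0x11 [1]=0x25 [2]=0xf2 [3]=0x0d (little-endian) → word 0x0df22511
rsvd [0+:2] = (word>>0) & 0x3 = 1
opcode [2+:6] = (word>>2) & 0x3f = 4  ←
cnt [8+:7] = (word>>8) & 0x7f = 37
chan [15+:2] = (word>>15) & 0x3 = 0
addr_hi [17+:15] = (word>>17) & 0x7fff = 1785
opcode signed 6b, MSB=0: value = 4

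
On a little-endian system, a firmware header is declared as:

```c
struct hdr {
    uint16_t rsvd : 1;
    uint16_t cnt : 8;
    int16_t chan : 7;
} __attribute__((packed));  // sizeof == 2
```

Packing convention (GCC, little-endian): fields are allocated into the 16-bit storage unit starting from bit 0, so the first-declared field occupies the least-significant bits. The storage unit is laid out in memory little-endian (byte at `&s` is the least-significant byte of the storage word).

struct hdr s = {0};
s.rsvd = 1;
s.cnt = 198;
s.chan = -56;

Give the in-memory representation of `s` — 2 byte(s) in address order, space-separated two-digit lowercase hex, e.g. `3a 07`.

8d 91

rsvd (1b) val=1 bits=0x1 at bit 0: 0x0001
cnt (8b) val=198 bits=0xc6 at bit 1: 0x018d
chan (7b) val=-56 bits=0x48 at bit 9: 0x918d
word = 0x918d → little-endian bytes:
  [0]=0x8d  [1]=0x91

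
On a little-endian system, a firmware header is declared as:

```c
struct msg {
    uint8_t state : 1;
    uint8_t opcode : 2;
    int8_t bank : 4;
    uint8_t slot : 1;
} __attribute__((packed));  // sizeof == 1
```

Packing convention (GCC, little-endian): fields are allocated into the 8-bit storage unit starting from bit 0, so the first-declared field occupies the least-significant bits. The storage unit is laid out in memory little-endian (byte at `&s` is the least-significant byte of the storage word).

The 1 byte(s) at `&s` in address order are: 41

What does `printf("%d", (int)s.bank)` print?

-8

[0]=0x41 (little-endian) → word 0x41
state [0+:1] = (word>>0) & 0x1 = 1
opcode [1+:2] = (word>>1) & 0x3 = 0
bank [3+:4] = (word>>3) & 0xf = 8  ←
slot [7+:1] = (word>>7) & 0x1 = 0
bank signed 4b, MSB=1: 8 - 16 = -8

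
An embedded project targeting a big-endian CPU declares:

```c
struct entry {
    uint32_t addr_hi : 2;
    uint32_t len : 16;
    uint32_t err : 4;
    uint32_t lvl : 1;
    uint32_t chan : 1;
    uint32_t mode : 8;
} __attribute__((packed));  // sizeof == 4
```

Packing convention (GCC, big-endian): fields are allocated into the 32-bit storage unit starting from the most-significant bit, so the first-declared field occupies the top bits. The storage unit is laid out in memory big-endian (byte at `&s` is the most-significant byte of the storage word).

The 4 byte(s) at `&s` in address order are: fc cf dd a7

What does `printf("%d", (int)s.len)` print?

[0]=0xfc [1]=0xcf [2]=0xdd [3]=0xa7 (big-endian) → word 0xfccfdda7
addr_hi [30+:2] = (word>>30) & 0x3 = 3
len [14+:16] = (word>>14) & 0xffff = 62271  ←
err [10+:4] = (word>>10) & 0xf = 7
lvl [9+:1] = (word>>9) & 0x1 = 0
chan [8+:1] = (word>>8) & 0x1 = 1
mode [0+:8] = (word>>0) & 0xff = 167

62271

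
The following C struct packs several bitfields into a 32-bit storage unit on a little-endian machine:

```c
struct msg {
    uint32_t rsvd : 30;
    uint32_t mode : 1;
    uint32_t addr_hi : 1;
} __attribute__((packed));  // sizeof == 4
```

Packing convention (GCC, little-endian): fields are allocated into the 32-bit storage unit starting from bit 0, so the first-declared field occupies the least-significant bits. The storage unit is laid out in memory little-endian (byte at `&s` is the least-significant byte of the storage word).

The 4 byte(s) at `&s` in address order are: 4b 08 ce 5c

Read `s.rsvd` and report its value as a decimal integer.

[0]=0x4b [1]=0x08 [2]=0xce [3]=0x5c (little-endian) → word 0x5cce084b
rsvd:30 @ bit 0 → (0x5cce084b>>0)&0x3fffffff = 0x1cce084b  ←
mode:1 @ bit 30 → (0x5cce084b>>30)&0x1 = 0x1
addr_hi:1 @ bit 31 → (0x5cce084b>>31)&0x1 = 0x0

483264587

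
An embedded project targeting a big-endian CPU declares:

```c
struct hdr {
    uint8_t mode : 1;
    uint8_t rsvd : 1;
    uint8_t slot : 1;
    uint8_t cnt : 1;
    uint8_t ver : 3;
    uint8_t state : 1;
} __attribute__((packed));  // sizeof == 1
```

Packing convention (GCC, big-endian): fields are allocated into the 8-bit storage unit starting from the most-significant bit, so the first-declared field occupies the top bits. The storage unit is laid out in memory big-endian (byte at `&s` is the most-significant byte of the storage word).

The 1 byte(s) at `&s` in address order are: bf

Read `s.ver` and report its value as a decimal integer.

[0]=0xbf (big-endian) → word 0xbf
mode [7+:1] = (word>>7) & 0x1 = 1
rsvd [6+:1] = (word>>6) & 0x1 = 0
slot [5+:1] = (word>>5) & 0x1 = 1
cnt [4+:1] = (word>>4) & 0x1 = 1
ver [1+:3] = (word>>1) & 0x7 = 7  ←
state [0+:1] = (word>>0) & 0x1 = 1

7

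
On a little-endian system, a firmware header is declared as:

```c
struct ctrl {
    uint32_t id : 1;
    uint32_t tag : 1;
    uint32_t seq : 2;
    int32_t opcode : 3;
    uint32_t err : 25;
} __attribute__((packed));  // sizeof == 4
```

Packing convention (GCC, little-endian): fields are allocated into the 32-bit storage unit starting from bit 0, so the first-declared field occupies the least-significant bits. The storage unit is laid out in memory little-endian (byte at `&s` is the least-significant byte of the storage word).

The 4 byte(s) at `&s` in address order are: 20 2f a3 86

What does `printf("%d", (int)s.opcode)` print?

2

[0]=0x20 [1]=0x2f [2]=0xa3 [3]=0x86 (little-endian) → word 0x86a32f20
id [0+:1] = (word>>0) & 0x1 = 0
tag [1+:1] = (word>>1) & 0x1 = 0
seq [2+:2] = (word>>2) & 0x3 = 0
opcode [4+:3] = (word>>4) & 0x7 = 2  ←
err [7+:25] = (word>>7) & 0x1ffffff = 17647198
opcode signed 3b, MSB=0: value = 2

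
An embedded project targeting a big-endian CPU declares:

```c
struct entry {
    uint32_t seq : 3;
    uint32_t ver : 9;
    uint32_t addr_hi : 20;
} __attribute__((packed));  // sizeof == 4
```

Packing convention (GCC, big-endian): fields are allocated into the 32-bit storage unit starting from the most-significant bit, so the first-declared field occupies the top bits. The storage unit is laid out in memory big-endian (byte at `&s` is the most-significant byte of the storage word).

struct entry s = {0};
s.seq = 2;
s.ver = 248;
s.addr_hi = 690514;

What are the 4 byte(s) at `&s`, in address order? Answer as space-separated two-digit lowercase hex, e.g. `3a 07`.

4f 8a 89 52

seq (3b) val=2 bits=0x2 at bit 29: 0x40000000
ver (9b) val=248 bits=0xf8 at bit 20: 0x4f800000
addr_hi (20b) val=690514 bits=0xa8952 at bit 0: 0x4f8a8952
word = 0x4f8a8952 → big-endian bytes:
  [0]=0x4f  [1]=0x8a  [2]=0x89  [3]=0x52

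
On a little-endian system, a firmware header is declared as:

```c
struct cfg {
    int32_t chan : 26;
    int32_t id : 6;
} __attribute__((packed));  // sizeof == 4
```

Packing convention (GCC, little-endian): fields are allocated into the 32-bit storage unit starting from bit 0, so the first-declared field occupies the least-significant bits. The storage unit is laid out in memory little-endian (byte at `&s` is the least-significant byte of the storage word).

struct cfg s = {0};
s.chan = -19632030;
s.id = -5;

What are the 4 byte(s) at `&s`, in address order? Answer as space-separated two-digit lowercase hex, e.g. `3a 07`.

[0+:26] chan=-19632030 & 0x3ffffff = 0x2d47062; word=0x02d47062
[26+:6] id=-5 & 0x3f = 0x3b; word=0xeed47062
word = 0xeed47062 → little-endian bytes:
  [0]=0x62  [1]=0x70  [2]=0xd4  [3]=0xee

62 70 d4 ee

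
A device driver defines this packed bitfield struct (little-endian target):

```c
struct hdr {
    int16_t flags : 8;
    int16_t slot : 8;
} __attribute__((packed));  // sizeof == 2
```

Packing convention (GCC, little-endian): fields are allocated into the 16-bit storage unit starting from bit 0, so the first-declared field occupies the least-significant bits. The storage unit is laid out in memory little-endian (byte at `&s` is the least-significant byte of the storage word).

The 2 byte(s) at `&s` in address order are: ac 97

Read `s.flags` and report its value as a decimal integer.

-84

[0]=0xac [1]=0x97 (little-endian) → word 0x97ac
flags:8 @ bit 0 → (0x97ac>>0)&0xff = 0xac  ←
slot:8 @ bit 8 → (0x97ac>>8)&0xff = 0x97
flags signed 8b, MSB=1: 172 - 256 = -84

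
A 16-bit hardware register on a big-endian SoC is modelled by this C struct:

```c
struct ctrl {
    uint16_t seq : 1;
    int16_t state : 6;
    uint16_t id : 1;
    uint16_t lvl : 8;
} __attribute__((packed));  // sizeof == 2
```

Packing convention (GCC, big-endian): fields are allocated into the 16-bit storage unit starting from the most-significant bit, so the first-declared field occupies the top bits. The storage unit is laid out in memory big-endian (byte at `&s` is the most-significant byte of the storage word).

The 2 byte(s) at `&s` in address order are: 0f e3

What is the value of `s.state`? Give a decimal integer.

[0]=0x0f [1]=0xe3 (big-endian) → word 0x0fe3
seq:1 @ bit 15 → (0x0fe3>>15)&0x1 = 0x0
state:6 @ bit 9 → (0x0fe3>>9)&0x3f = 0x7  ←
id:1 @ bit 8 → (0x0fe3>>8)&0x1 = 0x1
lvl:8 @ bit 0 → (0x0fe3>>0)&0xff = 0xe3
state signed 6b, MSB=0: value = 7

7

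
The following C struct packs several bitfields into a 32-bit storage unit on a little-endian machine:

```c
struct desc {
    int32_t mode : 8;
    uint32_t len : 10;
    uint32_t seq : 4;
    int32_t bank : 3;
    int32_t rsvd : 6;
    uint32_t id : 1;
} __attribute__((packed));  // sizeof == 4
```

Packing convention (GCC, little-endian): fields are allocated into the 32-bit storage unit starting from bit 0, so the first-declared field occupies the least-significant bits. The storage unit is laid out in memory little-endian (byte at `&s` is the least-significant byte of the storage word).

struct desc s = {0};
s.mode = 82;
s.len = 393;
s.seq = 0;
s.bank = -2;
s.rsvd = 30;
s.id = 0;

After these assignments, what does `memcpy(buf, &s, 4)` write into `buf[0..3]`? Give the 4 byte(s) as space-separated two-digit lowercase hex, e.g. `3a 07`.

[0+:8] mode=82 & 0xff = 0x52; word=0x00000052
[8+:10] len=393 & 0x3ff = 0x189; word=0x00018952
[18+:4] seq=0 & 0xf = 0x0; word=0x00018952
[22+:3] bank=-2 & 0x7 = 0x6; word=0x01818952
[25+:6] rsvd=30 & 0x3f = 0x1e; word=0x3d818952
[31+:1] id=0 & 0x1 = 0x0; word=0x3d818952
word = 0x3d818952 → little-endian bytes:
  [0]=0x52  [1]=0x89  [2]=0x81  [3]=0x3d

52 89 81 3d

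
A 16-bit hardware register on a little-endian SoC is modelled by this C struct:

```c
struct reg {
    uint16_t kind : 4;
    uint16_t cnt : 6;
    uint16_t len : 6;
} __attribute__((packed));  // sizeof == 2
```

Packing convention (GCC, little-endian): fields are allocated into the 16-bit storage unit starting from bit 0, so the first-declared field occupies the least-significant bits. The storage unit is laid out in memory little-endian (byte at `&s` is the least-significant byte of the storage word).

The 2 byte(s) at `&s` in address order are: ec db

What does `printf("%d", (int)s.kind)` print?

12

[0]=0xec [1]=0xdb (little-endian) → word 0xdbec
kind [0+:4] = (word>>0) & 0xf = 12  ←
cnt [4+:6] = (word>>4) & 0x3f = 62
len [10+:6] = (word>>10) & 0x3f = 54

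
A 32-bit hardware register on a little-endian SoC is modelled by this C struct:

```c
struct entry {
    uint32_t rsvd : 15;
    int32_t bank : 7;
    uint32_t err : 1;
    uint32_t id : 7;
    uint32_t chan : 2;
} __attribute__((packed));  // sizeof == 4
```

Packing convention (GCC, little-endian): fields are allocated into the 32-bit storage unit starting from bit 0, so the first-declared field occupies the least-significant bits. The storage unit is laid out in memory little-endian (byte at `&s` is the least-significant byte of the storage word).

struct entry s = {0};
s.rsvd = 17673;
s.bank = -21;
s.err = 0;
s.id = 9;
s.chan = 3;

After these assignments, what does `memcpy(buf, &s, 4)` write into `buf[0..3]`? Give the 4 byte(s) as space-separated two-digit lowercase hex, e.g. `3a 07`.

09 c5 b5 c4

rsvd (15b) val=17673 bits=0x4509 at bit 0: 0x00004509
bank (7b) val=-21 bits=0x6b at bit 15: 0x0035c509
err (1b) val=0 bits=0x0 at bit 22: 0x0035c509
id (7b) val=9 bits=0x9 at bit 23: 0x04b5c509
chan (2b) val=3 bits=0x3 at bit 30: 0xc4b5c509
word = 0xc4b5c509 → little-endian bytes:
  [0]=0x09  [1]=0xc5  [2]=0xb5  [3]=0xc4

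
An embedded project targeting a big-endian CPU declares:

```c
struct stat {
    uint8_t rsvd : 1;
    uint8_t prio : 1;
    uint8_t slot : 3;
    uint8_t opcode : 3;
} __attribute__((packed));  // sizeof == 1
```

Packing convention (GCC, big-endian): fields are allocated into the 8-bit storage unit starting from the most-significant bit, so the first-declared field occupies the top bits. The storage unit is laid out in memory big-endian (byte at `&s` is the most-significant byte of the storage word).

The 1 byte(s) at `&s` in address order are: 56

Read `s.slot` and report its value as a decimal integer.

2

[0]=0x56 (big-endian) → word 0x56
rsvd [7+:1] = (word>>7) & 0x1 = 0
prio [6+:1] = (word>>6) & 0x1 = 1
slot [3+:3] = (word>>3) & 0x7 = 2  ←
opcode [0+:3] = (word>>0) & 0x7 = 6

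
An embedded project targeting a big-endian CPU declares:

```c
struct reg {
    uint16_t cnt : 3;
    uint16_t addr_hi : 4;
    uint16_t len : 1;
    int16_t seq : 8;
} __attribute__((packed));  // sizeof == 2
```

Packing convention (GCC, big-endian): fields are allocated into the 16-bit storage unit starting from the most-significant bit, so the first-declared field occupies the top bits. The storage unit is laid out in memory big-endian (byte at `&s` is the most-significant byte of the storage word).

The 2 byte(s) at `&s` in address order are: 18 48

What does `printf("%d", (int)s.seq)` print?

[0]=0x18 [1]=0x48 (big-endian) → word 0x1848
cnt:3 @ bit 13 → (0x1848>>13)&0x7 = 0x0
addr_hi:4 @ bit 9 → (0x1848>>9)&0xf = 0xc
len:1 @ bit 8 → (0x1848>>8)&0x1 = 0x0
seq:8 @ bit 0 → (0x1848>>0)&0xff = 0x48  ←
seq signed 8b, MSB=0: value = 72

72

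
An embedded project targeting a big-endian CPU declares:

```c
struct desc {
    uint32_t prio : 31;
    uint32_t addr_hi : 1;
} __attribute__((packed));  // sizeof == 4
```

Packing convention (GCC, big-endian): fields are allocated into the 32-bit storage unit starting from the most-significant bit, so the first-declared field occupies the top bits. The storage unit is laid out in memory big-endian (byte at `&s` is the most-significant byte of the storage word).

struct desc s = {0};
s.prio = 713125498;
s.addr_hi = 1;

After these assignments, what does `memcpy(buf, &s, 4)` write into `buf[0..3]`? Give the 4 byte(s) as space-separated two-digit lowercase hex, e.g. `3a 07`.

55 02 dc f5

prio (31b) val=713125498 bits=0x2a816e7a at bit 1: 0x5502dcf4
addr_hi (1b) val=1 bits=0x1 at bit 0: 0x5502dcf5
word = 0x5502dcf5 → big-endian bytes:
  [0]=0x55  [1]=0x02  [2]=0xdc  [3]=0xf5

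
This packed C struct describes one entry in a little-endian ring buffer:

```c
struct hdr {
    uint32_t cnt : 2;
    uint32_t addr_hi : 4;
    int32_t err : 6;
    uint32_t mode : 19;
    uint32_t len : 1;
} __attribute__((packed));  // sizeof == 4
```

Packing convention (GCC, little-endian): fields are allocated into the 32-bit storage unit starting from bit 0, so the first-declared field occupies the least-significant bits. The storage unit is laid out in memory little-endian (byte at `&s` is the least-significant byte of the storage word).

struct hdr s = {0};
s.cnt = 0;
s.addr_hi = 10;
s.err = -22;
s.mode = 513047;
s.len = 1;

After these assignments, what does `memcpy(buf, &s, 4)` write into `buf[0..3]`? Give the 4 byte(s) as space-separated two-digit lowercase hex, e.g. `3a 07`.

a8 7a 41 fd

cnt:2 = 0 → 0x0 << 0 → word 0x00000000
addr_hi:4 = 10 → 0xa << 2 → word 0x00000028
err:6 = -22 → 0x2a << 6 → word 0x00000aa8
mode:19 = 513047 → 0x7d417 << 12 → word 0x7d417aa8
len:1 = 1 → 0x1 << 31 → word 0xfd417aa8
word = 0xfd417aa8 → little-endian bytes:
  [0]=0xa8  [1]=0x7a  [2]=0x41  [3]=0xfd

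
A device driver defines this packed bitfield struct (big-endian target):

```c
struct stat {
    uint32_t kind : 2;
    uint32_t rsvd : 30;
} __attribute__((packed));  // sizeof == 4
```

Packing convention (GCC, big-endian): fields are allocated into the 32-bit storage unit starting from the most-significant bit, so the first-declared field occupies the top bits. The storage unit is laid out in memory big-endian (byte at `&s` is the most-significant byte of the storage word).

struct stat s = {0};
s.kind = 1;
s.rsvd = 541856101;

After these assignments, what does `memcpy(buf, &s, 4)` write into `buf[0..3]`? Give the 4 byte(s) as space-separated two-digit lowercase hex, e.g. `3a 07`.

[30+:2] kind=1 & 0x3 = 0x1; word=0x40000000
[0+:30] rsvd=541856101 & 0x3fffffff = 0x204c1165; word=0x604c1165
word = 0x604c1165 → big-endian bytes:
  [0]=0x60  [1]=0x4c  [2]=0x11  [3]=0x65

60 4c 11 65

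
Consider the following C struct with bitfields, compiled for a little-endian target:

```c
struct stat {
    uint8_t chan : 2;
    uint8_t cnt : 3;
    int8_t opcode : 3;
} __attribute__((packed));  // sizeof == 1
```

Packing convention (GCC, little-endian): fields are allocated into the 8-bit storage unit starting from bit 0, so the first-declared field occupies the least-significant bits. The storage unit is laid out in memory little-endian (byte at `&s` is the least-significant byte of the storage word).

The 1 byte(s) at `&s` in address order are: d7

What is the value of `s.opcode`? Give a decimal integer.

-2

[0]=0xd7 (little-endian) → word 0xd7
chan:2 @ bit 0 → (0xd7>>0)&0x3 = 0x3
cnt:3 @ bit 2 → (0xd7>>2)&0x7 = 0x5
opcode:3 @ bit 5 → (0xd7>>5)&0x7 = 0x6  ←
opcode signed 3b, MSB=1: 6 - 8 = -2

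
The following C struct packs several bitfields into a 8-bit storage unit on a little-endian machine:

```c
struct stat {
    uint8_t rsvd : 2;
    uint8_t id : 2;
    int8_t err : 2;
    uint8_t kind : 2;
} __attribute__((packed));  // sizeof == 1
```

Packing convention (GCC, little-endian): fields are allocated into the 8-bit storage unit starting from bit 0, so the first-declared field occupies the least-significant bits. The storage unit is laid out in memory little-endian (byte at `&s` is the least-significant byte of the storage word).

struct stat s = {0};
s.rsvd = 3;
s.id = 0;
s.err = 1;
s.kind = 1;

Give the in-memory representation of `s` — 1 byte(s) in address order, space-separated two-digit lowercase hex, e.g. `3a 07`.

53

[0+:2] rsvd=3 & 0x3 = 0x3; word=0x03
[2+:2] id=0 & 0x3 = 0x0; word=0x03
[4+:2] err=1 & 0x3 = 0x1; word=0x13
[6+:2] kind=1 & 0x3 = 0x1; word=0x53
word = 0x53 → little-endian bytes:
  [0]=0x53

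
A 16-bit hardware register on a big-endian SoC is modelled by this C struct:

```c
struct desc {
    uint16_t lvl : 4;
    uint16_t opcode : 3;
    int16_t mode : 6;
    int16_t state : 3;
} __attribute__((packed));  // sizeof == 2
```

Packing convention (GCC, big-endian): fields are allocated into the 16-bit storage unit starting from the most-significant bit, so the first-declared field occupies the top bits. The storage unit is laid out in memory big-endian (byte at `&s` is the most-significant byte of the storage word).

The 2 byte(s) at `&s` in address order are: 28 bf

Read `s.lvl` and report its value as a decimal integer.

[0]=0x28 [1]=0xbf (big-endian) → word 0x28bf
lvl [12+:4] = (word>>12) & 0xf = 2  ←
opcode [9+:3] = (word>>9) & 0x7 = 4
mode [3+:6] = (word>>3) & 0x3f = 23
state [0+:3] = (word>>0) & 0x7 = 7

2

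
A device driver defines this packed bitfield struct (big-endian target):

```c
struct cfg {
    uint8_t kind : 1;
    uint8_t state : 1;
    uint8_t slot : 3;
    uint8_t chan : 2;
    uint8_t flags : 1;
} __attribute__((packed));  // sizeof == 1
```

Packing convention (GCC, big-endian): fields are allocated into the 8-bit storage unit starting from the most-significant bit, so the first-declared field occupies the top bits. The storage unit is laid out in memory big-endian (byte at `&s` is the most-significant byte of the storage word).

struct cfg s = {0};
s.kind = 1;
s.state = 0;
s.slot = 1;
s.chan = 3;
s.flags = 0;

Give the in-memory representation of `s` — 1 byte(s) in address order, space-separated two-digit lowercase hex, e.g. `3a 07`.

kind (1b) val=1 bits=0x1 at bit 7: 0x80
state (1b) val=0 bits=0x0 at bit 6: 0x80
slot (3b) val=1 bits=0x1 at bit 3: 0x88
chan (2b) val=3 bits=0x3 at bit 1: 0x8e
flags (1b) val=0 bits=0x0 at bit 0: 0x8e
word = 0x8e → big-endian bytes:
  [0]=0x8e

8e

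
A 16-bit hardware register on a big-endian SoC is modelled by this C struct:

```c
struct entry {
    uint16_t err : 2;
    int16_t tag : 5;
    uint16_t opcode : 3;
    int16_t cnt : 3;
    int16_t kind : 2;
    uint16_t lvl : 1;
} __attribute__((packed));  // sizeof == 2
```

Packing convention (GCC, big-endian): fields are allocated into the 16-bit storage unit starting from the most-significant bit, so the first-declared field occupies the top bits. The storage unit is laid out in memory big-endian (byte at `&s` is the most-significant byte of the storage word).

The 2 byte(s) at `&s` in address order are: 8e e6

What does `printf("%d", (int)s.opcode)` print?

[0]=0x8e [1]=0xe6 (big-endian) → word 0x8ee6
err [14+:2] = (word>>14) & 0x3 = 2
tag [9+:5] = (word>>9) & 0x1f = 7
opcode [6+:3] = (word>>6) & 0x7 = 3  ←
cnt [3+:3] = (word>>3) & 0x7 = 4
kind [1+:2] = (word>>1) & 0x3 = 3
lvl [0+:1] = (word>>0) & 0x1 = 0

3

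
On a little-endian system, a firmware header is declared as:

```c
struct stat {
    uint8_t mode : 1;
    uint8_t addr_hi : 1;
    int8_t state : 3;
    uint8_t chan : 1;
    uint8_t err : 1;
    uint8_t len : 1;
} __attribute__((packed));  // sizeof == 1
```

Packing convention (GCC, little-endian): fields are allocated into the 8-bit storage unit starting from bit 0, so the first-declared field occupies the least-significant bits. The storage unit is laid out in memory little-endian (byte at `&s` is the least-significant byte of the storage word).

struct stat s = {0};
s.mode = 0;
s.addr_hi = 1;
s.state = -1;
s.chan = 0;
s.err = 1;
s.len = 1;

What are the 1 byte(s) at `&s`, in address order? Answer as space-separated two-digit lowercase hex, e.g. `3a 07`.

de

[0+:1] mode=0 & 0x1 = 0x0; word=0x00
[1+:1] addr_hi=1 & 0x1 = 0x1; word=0x02
[2+:3] state=-1 & 0x7 = 0x7; word=0x1e
[5+:1] chan=0 & 0x1 = 0x0; word=0x1e
[6+:1] err=1 & 0x1 = 0x1; word=0x5e
[7+:1] len=1 & 0x1 = 0x1; word=0xde
word = 0xde → little-endian bytes:
  [0]=0xde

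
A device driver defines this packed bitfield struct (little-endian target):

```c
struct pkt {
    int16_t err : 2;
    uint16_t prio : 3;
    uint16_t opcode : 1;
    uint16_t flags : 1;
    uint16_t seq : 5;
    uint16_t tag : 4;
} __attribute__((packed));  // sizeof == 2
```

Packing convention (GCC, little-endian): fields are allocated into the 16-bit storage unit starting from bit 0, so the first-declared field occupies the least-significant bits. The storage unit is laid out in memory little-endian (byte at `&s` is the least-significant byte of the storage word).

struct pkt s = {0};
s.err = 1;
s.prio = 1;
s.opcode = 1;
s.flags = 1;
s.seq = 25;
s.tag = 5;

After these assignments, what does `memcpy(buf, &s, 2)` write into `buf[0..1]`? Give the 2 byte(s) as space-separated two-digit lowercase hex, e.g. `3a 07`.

[0+:2] err=1 & 0x3 = 0x1; word=0x0001
[2+:3] prio=1 & 0x7 = 0x1; word=0x0005
[5+:1] opcode=1 & 0x1 = 0x1; word=0x0025
[6+:1] flags=1 & 0x1 = 0x1; word=0x0065
[7+:5] seq=25 & 0x1f = 0x19; word=0x0ce5
[12+:4] tag=5 & 0xf = 0x5; word=0x5ce5
word = 0x5ce5 → little-endian bytes:
  [0]=0xe5  [1]=0x5c

e5 5c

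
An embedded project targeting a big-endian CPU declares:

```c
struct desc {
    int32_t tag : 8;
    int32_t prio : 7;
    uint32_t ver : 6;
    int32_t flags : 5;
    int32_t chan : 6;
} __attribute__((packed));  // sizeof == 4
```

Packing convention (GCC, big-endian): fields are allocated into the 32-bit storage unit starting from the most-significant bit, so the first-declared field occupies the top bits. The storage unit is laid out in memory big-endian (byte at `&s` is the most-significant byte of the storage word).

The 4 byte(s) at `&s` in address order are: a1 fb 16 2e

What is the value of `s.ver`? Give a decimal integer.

34

[0]=0xa1 [1]=0xfb [2]=0x16 [3]=0x2e (big-endian) → word 0xa1fb162e
tag [24+:8] = (word>>24) & 0xff = 161
prio [17+:7] = (word>>17) & 0x7f = 125
ver [11+:6] = (word>>11) & 0x3f = 34  ←
flags [6+:5] = (word>>6) & 0x1f = 24
chan [0+:6] = (word>>0) & 0x3f = 46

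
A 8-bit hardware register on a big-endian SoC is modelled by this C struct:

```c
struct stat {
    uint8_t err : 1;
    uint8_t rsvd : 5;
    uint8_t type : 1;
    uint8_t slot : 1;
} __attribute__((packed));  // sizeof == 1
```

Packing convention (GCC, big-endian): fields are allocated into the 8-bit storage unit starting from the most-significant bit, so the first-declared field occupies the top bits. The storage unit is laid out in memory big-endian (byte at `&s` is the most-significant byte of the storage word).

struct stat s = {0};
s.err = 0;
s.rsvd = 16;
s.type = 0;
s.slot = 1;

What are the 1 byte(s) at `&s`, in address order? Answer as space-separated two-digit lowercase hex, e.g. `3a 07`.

41

err:1 = 0 → 0x0 << 7 → word 0x00
rsvd:5 = 16 → 0x10 << 2 → word 0x40
type:1 = 0 → 0x0 << 1 → word 0x40
slot:1 = 1 → 0x1 << 0 → word 0x41
word = 0x41 → big-endian bytes:
  [0]=0x41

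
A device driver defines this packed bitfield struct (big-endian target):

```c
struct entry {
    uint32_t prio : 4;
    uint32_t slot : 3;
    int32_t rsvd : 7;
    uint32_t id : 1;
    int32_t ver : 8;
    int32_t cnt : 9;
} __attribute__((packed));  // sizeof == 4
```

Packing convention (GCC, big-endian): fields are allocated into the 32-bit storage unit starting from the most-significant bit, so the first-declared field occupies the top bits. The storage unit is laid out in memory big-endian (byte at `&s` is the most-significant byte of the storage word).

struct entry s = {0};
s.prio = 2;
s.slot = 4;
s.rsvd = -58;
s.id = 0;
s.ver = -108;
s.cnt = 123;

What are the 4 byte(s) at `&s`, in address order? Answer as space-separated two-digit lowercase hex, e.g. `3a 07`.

29 19 28 7b

prio (4b) val=2 bits=0x2 at bit 28: 0x20000000
slot (3b) val=4 bits=0x4 at bit 25: 0x28000000
rsvd (7b) val=-58 bits=0x46 at bit 18: 0x29180000
id (1b) val=0 bits=0x0 at bit 17: 0x29180000
ver (8b) val=-108 bits=0x94 at bit 9: 0x29192800
cnt (9b) val=123 bits=0x7b at bit 0: 0x2919287b
word = 0x2919287b → big-endian bytes:
  [0]=0x29  [1]=0x19  [2]=0x28  [3]=0x7b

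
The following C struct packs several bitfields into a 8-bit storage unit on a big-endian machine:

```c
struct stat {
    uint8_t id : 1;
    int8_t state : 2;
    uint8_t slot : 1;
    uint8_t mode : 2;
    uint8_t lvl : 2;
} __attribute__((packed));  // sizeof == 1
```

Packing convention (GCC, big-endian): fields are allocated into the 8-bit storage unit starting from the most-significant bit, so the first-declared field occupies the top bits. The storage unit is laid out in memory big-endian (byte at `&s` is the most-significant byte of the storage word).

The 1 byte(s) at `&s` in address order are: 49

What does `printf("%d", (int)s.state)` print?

-2

[0]=0x49 (big-endian) → word 0x49
id [7+:1] = (word>>7) & 0x1 = 0
state [5+:2] = (word>>5) & 0x3 = 2  ←
slot [4+:1] = (word>>4) & 0x1 = 0
mode [2+:2] = (word>>2) & 0x3 = 2
lvl [0+:2] = (word>>0) & 0x3 = 1
state signed 2b, MSB=1: 2 - 4 = -2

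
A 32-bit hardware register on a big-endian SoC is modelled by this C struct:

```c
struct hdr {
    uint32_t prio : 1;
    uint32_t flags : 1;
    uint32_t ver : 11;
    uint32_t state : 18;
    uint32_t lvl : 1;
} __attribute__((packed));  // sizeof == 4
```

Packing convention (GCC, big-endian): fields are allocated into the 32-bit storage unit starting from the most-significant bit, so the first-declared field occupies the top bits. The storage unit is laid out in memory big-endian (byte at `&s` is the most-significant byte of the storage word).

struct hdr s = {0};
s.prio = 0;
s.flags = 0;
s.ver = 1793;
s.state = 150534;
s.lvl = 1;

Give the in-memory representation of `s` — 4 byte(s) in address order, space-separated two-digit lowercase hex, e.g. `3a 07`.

prio:1 = 0 → 0x0 << 31 → word 0x00000000
flags:1 = 0 → 0x0 << 30 → word 0x00000000
ver:11 = 1793 → 0x701 << 19 → word 0x38080000
state:18 = 150534 → 0x24c06 << 1 → word 0x380c980c
lvl:1 = 1 → 0x1 << 0 → word 0x380c980d
word = 0x380c980d → big-endian bytes:
  [0]=0x38  [1]=0x0c  [2]=0x98  [3]=0x0d

38 0c 98 0d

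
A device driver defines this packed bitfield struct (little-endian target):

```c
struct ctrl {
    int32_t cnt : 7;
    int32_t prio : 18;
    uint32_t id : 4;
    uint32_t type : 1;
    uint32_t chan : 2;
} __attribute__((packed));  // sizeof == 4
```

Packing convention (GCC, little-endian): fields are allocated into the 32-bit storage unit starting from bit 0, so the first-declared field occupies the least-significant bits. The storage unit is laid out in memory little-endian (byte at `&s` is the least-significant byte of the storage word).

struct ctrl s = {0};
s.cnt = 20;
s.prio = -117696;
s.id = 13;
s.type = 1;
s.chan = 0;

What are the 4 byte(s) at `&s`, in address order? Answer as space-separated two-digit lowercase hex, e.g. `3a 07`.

14 20 1a 3b

cnt:7 = 20 → 0x14 << 0 → word 0x00000014
prio:18 = -117696 → 0x23440 << 7 → word 0x011a2014
id:4 = 13 → 0xd << 25 → word 0x1b1a2014
type:1 = 1 → 0x1 << 29 → word 0x3b1a2014
chan:2 = 0 → 0x0 << 30 → word 0x3b1a2014
word = 0x3b1a2014 → little-endian bytes:
  [0]=0x14  [1]=0x20  [2]=0x1a  [3]=0x3b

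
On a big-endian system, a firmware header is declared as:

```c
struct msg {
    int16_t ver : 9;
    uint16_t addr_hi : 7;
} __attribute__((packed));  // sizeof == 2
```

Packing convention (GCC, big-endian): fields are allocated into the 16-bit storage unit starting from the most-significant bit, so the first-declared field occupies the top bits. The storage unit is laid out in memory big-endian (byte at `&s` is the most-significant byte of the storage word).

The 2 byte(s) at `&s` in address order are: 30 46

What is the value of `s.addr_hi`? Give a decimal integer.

70

[0]=0x30 [1]=0x46 (big-endian) → word 0x3046
ver:9 @ bit 7 → (0x3046>>7)&0x1ff = 0x60
addr_hi:7 @ bit 0 → (0x3046>>0)&0x7f = 0x46  ←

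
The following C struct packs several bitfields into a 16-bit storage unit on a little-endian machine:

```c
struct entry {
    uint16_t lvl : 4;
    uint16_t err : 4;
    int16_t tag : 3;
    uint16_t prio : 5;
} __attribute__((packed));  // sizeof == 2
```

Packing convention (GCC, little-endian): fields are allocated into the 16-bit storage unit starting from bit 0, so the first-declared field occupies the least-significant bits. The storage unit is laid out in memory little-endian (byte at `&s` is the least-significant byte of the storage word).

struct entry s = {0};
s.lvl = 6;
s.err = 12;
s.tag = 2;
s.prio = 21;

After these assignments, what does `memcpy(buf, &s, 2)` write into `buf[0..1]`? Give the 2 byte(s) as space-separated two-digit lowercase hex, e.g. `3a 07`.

c6 aa

lvl (4b) val=6 bits=0x6 at bit 0: 0x0006
err (4b) val=12 bits=0xc at bit 4: 0x00c6
tag (3b) val=2 bits=0x2 at bit 8: 0x02c6
prio (5b) val=21 bits=0x15 at bit 11: 0xaac6
word = 0xaac6 → little-endian bytes:
  [0]=0xc6  [1]=0xaa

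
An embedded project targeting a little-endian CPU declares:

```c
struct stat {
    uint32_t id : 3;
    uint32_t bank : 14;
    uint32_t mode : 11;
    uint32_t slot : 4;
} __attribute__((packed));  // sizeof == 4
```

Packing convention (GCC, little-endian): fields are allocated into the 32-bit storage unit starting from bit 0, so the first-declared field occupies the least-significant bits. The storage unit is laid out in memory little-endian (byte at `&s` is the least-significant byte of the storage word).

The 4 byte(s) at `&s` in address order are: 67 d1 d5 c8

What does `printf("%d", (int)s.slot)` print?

12

[0]=0x67 [1]=0xd1 [2]=0xd5 [3]=0xc8 (little-endian) → word 0xc8d5d167
id [0+:3] = (word>>0) & 0x7 = 7
bank [3+:14] = (word>>3) & 0x3fff = 14892
mode [17+:11] = (word>>17) & 0x7ff = 1130
slot [28+:4] = (word>>28) & 0xf = 12  ←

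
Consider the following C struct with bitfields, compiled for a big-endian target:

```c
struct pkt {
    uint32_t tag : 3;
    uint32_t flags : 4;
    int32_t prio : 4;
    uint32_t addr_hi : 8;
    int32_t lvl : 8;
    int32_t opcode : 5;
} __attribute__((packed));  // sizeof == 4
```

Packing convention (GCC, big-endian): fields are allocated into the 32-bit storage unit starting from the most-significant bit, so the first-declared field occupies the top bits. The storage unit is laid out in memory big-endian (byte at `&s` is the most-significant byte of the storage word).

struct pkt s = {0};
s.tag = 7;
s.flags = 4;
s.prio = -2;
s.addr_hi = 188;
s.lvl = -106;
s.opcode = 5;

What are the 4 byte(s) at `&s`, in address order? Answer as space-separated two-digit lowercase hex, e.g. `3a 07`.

tag:3 = 7 → 0x7 << 29 → word 0xe0000000
flags:4 = 4 → 0x4 << 25 → word 0xe8000000
prio:4 = -2 → 0xe << 21 → word 0xe9c00000
addr_hi:8 = 188 → 0xbc << 13 → word 0xe9d78000
lvl:8 = -106 → 0x96 << 5 → word 0xe9d792c0
opcode:5 = 5 → 0x5 << 0 → word 0xe9d792c5
word = 0xe9d792c5 → big-endian bytes:
  [0]=0xe9  [1]=0xd7  [2]=0x92  [3]=0xc5

e9 d7 92 c5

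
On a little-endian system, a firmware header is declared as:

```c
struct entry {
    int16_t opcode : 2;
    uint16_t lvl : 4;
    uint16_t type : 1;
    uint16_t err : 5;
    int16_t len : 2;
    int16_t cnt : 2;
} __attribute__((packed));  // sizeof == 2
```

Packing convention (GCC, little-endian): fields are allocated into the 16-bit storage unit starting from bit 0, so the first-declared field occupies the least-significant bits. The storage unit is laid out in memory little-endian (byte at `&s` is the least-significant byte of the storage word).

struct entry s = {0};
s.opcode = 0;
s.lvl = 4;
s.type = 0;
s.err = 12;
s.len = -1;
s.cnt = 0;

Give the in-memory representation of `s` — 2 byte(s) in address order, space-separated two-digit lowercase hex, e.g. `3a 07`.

10 36

opcode (2b) val=0 bits=0x0 at bit 0: 0x0000
lvl (4b) val=4 bits=0x4 at bit 2: 0x0010
type (1b) val=0 bits=0x0 at bit 6: 0x0010
err (5b) val=12 bits=0xc at bit 7: 0x0610
len (2b) val=-1 bits=0x3 at bit 12: 0x3610
cnt (2b) val=0 bits=0x0 at bit 14: 0x3610
word = 0x3610 → little-endian bytes:
  [0]=0x10  [1]=0x36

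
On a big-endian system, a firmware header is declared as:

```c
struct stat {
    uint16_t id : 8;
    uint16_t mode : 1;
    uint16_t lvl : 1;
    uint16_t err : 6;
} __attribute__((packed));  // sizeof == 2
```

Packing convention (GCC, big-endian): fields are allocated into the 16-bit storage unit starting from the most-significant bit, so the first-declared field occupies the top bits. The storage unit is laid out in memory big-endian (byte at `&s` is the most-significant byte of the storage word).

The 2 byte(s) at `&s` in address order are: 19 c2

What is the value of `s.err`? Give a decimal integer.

[0]=0x19 [1]=0xc2 (big-endian) → word 0x19c2
id:8 @ bit 8 → (0x19c2>>8)&0xff = 0x19
mode:1 @ bit 7 → (0x19c2>>7)&0x1 = 0x1
lvl:1 @ bit 6 → (0x19c2>>6)&0x1 = 0x1
err:6 @ bit 0 → (0x19c2>>0)&0x3f = 0x2  ←

2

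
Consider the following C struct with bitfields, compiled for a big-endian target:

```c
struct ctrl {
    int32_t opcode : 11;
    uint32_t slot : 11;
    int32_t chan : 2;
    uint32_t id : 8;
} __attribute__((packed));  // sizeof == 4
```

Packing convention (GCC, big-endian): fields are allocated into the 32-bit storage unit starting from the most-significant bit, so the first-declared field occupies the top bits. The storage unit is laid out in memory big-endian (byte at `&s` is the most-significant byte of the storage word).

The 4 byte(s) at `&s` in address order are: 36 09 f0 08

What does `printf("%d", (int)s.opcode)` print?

432

[0]=0x36 [1]=0x09 [2]=0xf0 [3]=0x08 (big-endian) → word 0x3609f008
opcode:11 @ bit 21 → (0x3609f008>>21)&0x7ff = 0x1b0  ←
slot:11 @ bit 10 → (0x3609f008>>10)&0x7ff = 0x27c
chan:2 @ bit 8 → (0x3609f008>>8)&0x3 = 0x0
id:8 @ bit 0 → (0x3609f008>>0)&0xff = 0x8
opcode signed 11b, MSB=0: value = 432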